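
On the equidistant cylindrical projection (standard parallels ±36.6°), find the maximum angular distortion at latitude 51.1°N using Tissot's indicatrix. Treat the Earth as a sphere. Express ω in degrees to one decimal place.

14.0°

The equidistant cylindrical projection with φ₀ = 36.6° has h = 1 (meridians true) and k = cos φ₀ / cos φ along parallels.
At 51.1°: h = 1.000, k = 1.278; principal scales a = 1.278, b = 1.000.
sin(ω/2) = (a − b)/(a + b) = 0.2784/2.278 = 0.1222, so ω = 2 arcsin(0.1222) ≈ 14.0°.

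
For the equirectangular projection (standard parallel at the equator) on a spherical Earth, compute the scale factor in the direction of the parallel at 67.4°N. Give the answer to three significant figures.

For the equirectangular projection with φ₀ = 0 (plate carrée), h = 1 along meridians and k = sec φ along parallels.
k = 1/cos 67.4° = 1/0.3843 = 2.602.

2.60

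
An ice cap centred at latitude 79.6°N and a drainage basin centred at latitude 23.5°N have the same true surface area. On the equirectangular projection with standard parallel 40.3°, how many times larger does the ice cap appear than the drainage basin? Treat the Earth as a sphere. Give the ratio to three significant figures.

The equidistant cylindrical projection with φ₀ = 40.3° has h = 1 (meridians true) and k = cos φ₀ / cos φ along parallels.
Areal scale at 79.6°: h·k = 1.000 × 4.225 = 4.225.
Areal scale at 23.5°: h·k = 1.000 × 0.8316 = 0.8316.
Ratio = 4.225/0.8316 ≈ 5.08.

5.08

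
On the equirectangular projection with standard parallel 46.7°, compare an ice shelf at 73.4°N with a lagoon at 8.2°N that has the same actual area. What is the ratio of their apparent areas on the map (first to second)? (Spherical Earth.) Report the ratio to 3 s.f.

In the equirectangular projection with standard parallel φ₀ = 46.7° (x = Rλ cos φ₀, y = Rφ), meridians are true-scale (h = 1) and the parallel scale is k = cos φ₀ / cos φ.
Areal scale at 73.4°: h·k = 1.000 × 2.401 = 2.401.
Areal scale at 8.2°: h·k = 1.000 × 0.6929 = 0.6929.
Ratio = 2.401/0.6929 ≈ 3.46.

3.46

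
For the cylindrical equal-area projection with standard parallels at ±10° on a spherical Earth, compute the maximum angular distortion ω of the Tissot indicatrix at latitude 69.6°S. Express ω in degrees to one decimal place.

102.0°

For cylindrical equal-area with standard parallel φ₀, h = cos φ / cos φ₀ and k = cos φ₀ / cos φ, so h·k = 1.
At 69.6°: h = 0.3539, k = 2.825; principal scales a = 2.825, b = 0.3539.
sin(ω/2) = (a − b)/(a + b) = 2.471/3.179 = 0.7773, so ω = 2 arcsin(0.7773) ≈ 102.0°.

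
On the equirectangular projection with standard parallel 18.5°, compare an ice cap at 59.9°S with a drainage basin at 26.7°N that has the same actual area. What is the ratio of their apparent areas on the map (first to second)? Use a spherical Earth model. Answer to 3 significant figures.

1.78

In the equirectangular projection with standard parallel φ₀ = 18.5° (x = Rλ cos φ₀, y = Rφ), meridians are true-scale (h = 1) and the parallel scale is k = cos φ₀ / cos φ.
Areal scale at 59.9°: h·k = 1.000 × 1.891 = 1.891.
Areal scale at 26.7°: h·k = 1.000 × 1.062 = 1.062.
Ratio = 1.891/1.062 ≈ 1.78.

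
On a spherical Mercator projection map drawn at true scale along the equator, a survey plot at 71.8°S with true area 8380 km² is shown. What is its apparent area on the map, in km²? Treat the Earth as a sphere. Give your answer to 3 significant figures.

For Mercator, h = k = sec φ (a conformal cylindrical projection has a single point scale, 1/cos φ).
Areal scale = k² = sec²φ = 1/cos²(71.8°) = 1/0.3123² = 10.25.
Apparent area = 8380 × 10.25 ≈ 85900 km².

85900 km²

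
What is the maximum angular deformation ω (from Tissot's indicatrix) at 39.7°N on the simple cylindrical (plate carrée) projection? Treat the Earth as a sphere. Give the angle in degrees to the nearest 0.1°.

15.0°

Plate carrée maps x = Rλ, y = Rφ. The meridian scale is h = 1 and the parallel scale is k = 1/cos φ = sec φ.
At 39.7°: h = 1.000, k = 1.300; principal scales a = 1.300, b = 1.000.
sin(ω/2) = (a − b)/(a + b) = 0.2997/2.300 = 0.1303, so ω = 2 arcsin(0.1303) ≈ 15.0°.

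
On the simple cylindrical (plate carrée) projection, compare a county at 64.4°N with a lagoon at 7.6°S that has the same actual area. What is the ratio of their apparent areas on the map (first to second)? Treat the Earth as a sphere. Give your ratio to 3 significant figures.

In the plate carrée (x = Rλ, y = Rφ), meridians are true-scale (h = 1) and parallels are stretched by k = sec φ.
Areal scale at 64.4°: h·k = 1.000 × 2.314 = 2.314.
Areal scale at 7.6°: h·k = 1.000 × 1.009 = 1.009.
Ratio = 2.314/1.009 ≈ 2.29.

2.29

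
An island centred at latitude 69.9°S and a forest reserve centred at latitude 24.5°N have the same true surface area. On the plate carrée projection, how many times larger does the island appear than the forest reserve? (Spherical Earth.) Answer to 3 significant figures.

2.65

In the plate carrée (x = Rλ, y = Rφ), meridians are true-scale (h = 1) and parallels are stretched by k = sec φ.
Areal scale at 69.9°: h·k = 1.000 × 2.910 = 2.910.
Areal scale at 24.5°: h·k = 1.000 × 1.099 = 1.099.
Ratio = 2.910/1.099 ≈ 2.65.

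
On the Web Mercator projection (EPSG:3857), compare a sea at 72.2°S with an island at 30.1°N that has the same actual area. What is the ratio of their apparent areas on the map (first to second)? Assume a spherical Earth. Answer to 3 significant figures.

Mercator is conformal with k = sec φ, so areal scale = k² = sec²φ.
At 72.2°: sec²(72.2°) = 1/0.3057² = 10.70.
At 30.1°: sec²(30.1°) = 1/0.8652² = 1.336.
Ratio = 10.70/1.336 = cos²(30.1°)/cos²(72.2°) ≈ 8.01.

8.01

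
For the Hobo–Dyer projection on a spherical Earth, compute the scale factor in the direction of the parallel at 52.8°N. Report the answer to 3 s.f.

The Hobo–Dyer projection is cylindrical equal-area with φ₀ = 37.5°. For cylindrical equal-area with standard parallel φ₀, h = cos φ / cos φ₀ and k = cos φ₀ / cos φ, so h·k = 1.
k = cos 37.5° / cos 52.8° = 0.7934/0.6046 = 1.312.

1.31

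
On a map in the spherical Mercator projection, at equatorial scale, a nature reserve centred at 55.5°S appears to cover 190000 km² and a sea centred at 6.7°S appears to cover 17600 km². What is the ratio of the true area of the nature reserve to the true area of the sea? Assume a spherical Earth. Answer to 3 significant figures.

Mercator's areal exaggeration is sec²φ; hence true area = (apparent area) · cos²φ.
True area of nature reserve: 190000 × cos²(55.5°) = 190000 × 0.3208 = 60960 km².
True area of sea: 17600 × cos²(6.7°) = 17600 × 0.9864 = 17360 km².
Ratio = 60960 / 17360 ≈ 3.51.

3.51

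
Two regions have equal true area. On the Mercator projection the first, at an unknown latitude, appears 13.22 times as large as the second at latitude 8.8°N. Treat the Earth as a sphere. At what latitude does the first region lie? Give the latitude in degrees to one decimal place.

74.2°

On Mercator, (apparent₁)/(apparent₂) = sec²φ₁ / sec²φ₂ when true areas are equal.
cos²φ₂ / cos²φ₁ = 13.22  ⇒  cos φ₁ = cos 8.8° / √13.22 = 0.9882/3.636 = 0.2718.
φ₁ = arccos(0.2718) ≈ 74.2°.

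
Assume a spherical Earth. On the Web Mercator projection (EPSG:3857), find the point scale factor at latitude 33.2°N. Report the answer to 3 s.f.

1.20

Mercator is conformal, so the point scale is isotropic: h = k = sec φ = 1/cos φ.
k = 1/cos 33.2° = 1/0.8368 = 1.195.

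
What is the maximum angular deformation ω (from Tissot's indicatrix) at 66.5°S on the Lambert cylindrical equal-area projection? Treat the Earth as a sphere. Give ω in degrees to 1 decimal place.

The Lambert cylindrical equal-area projection is the cylindrical equal-area projection with its standard parallel at the equator (φ₀ = 0). For cylindrical equal-area with standard parallel φ₀, h = cos φ / cos φ₀ and k = cos φ₀ / cos φ, so h·k = 1.
At 66.5°: h = 0.3987, k = 2.508; principal scales a = 2.508, b = 0.3987.
sin(ω/2) = (a − b)/(a + b) = 2.109/2.907 = 0.7256, so ω = 2 arcsin(0.7256) ≈ 93.0°.

93.0°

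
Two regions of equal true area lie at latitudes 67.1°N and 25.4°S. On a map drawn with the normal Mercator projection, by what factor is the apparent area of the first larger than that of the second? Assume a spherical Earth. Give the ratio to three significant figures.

Mercator is conformal with k = sec φ, so areal scale = k² = sec²φ.
At 67.1°: sec²(67.1°) = 1/0.3891² = 6.604.
At 25.4°: sec²(25.4°) = 1/0.9033² = 1.225.
Ratio = 6.604/1.225 = cos²(25.4°)/cos²(67.1°) ≈ 5.39.

5.39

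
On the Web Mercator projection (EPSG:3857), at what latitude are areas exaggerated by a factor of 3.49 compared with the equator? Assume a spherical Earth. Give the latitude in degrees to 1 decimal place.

Mercator areal scale is sec²φ.
sec²φ = 3.49  ⇒  cos²φ = 0.2865  ⇒  cos φ = 0.5353.
φ = arccos(0.5353) ≈ 57.6°.

57.6°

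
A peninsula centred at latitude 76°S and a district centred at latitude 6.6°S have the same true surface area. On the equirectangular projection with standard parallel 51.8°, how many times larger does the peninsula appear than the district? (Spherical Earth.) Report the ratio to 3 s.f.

4.11

With standard parallel φ₀ = 51.8°, the equirectangular projection gives x = Rλ cos φ₀, y = Rφ, so h = 1 and k = cos 51.8° / cos φ.
Areal scale at 76°: h·k = 1.000 × 2.556 = 2.556.
Areal scale at 6.6°: h·k = 1.000 × 0.6225 = 0.6225.
Ratio = 2.556/0.6225 ≈ 4.11.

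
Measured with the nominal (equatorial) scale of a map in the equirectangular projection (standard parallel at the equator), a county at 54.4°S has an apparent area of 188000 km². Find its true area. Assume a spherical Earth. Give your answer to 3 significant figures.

109000 km²

For the equirectangular projection with φ₀ = 0 (plate carrée), h = 1 along meridians and k = sec φ along parallels.
Areal scale = h·k = 1 × sec φ; at 54.4°, h = 1.000, k = 1.718, so h·k = 1.718.
True area = apparent / (areal scale) = 188000 / 1.718 ≈ 109000 km².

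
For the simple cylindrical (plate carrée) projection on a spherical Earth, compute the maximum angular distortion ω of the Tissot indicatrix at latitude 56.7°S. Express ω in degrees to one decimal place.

33.9°

For the equirectangular projection with φ₀ = 0 (plate carrée), h = 1 along meridians and k = sec φ along parallels.
At 56.7°: h = 1.000, k = 1.821; principal scales a = 1.821, b = 1.000.
sin(ω/2) = (a − b)/(a + b) = 0.8214/2.821 = 0.2911, so ω = 2 arcsin(0.2911) ≈ 33.9°.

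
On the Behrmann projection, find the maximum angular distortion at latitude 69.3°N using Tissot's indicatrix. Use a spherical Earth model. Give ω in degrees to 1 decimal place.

The Behrmann projection is cylindrical equal-area with φ₀ = 30°. Cylindrical equal-area (φ₀ = 30°): h = cos φ / cos 30° along meridians, k = cos 30° / cos φ along parallels; h·k = 1.
At 69.3°: h = 0.4082, k = 2.450; principal scales a = 2.450, b = 0.4082.
sin(ω/2) = (a − b)/(a + b) = 2.042/2.858 = 0.7144, so ω = 2 arcsin(0.7144) ≈ 91.2°.

91.2°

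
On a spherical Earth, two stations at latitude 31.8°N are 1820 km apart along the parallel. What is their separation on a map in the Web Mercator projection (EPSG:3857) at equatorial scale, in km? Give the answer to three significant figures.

For Mercator, h = k = sec φ (a conformal cylindrical projection has a single point scale, 1/cos φ).
Along the parallel, k = sec 31.8° = 1/0.8499 = 1.177.
Map distance = 1820 × 1.177 ≈ 2140 km.

2140 km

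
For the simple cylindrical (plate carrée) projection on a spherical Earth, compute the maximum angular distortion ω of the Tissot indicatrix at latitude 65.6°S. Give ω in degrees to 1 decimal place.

49.1°

For the equirectangular projection with φ₀ = 0 (plate carrée), h = 1 along meridians and k = sec φ along parallels.
At 65.6°: h = 1.000, k = 2.421; principal scales a = 2.421, b = 1.000.
sin(ω/2) = (a − b)/(a + b) = 1.421/3.421 = 0.4153, so ω = 2 arcsin(0.4153) ≈ 49.1°.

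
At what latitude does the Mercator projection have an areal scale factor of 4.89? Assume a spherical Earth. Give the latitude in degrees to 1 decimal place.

Mercator areal scale is sec²φ.
sec²φ = 4.89  ⇒  cos²φ = 0.2045  ⇒  cos φ = 0.4522.
φ = arccos(0.4522) ≈ 63.1°.

63.1°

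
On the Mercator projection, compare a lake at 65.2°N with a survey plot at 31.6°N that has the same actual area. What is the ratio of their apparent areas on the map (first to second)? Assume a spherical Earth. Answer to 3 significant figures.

4.12

Mercator is conformal with k = sec φ, so areal scale = k² = sec²φ.
At 65.2°: sec²(65.2°) = 1/0.4195² = 5.684.
At 31.6°: sec²(31.6°) = 1/0.8517² = 1.378.
Ratio = 5.684/1.378 = cos²(31.6°)/cos²(65.2°) ≈ 4.12.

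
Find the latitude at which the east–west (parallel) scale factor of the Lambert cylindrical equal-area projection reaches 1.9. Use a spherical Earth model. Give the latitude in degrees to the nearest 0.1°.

The Lambert cylindrical equal-area projection is the cylindrical equal-area projection with its standard parallel at the equator (φ₀ = 0). A cylindrical equal-area projection with standard parallel φ₀ has meridian scale h = cos φ / cos φ₀ and parallel scale k = cos φ₀ / cos φ (so areas are preserved, h·k = 1).
k = cos φ₀ / cos φ = 1.9  ⇒  cos φ = cos 0° / 1.9 = 0.5263.
φ = arccos(0.5263) ≈ 58.2°.

58.2°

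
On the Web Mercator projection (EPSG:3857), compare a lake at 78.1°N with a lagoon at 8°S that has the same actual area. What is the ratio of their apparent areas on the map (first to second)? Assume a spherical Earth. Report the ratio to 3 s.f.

23.1

On Mercator, area is exaggerated by sec²φ = 1/cos²φ.
At 78.1°: sec²(78.1°) = 1/0.2062² = 23.52.
At 8°: sec²(8°) = 1/0.9903² = 1.020.
Ratio = 23.52/1.020 = cos²(8°)/cos²(78.1°) ≈ 23.1.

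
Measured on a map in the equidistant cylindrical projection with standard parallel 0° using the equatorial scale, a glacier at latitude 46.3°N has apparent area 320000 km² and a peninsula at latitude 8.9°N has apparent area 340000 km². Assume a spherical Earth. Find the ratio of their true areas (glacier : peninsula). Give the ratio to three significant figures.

0.658

On the plate carrée, areal scale = h·k = 1 × sec φ, so true area = apparent × cos φ.
True area of glacier: 320000 × cos(46.3°) = 320000 × 0.6909 = 221100 km².
True area of peninsula: 340000 × cos(8.9°) = 340000 × 0.9880 = 335900 km².
Ratio = 221100 / 335900 ≈ 0.658.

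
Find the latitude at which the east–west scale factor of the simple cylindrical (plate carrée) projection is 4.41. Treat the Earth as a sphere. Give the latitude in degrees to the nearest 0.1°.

76.9°

Plate carrée: h = 1, k = sec φ along parallels.
sec φ = 4.41  ⇒  cos φ = 0.2268  ⇒  φ ≈ 76.9°.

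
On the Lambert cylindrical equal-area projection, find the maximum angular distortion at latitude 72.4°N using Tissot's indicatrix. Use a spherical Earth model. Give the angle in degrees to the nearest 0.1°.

112.7°

The Lambert cylindrical equal-area projection is the cylindrical equal-area projection with its standard parallel at the equator (φ₀ = 0). Cylindrical equal-area (φ₀ = 0°): h = cos φ / cos 0° along meridians, k = cos 0° / cos φ along parallels; h·k = 1.
At 72.4°: h = 0.3024, k = 3.307; principal scales a = 3.307, b = 0.3024.
sin(ω/2) = (a − b)/(a + b) = 3.005/3.610 = 0.8325, so ω = 2 arcsin(0.8325) ≈ 112.7°.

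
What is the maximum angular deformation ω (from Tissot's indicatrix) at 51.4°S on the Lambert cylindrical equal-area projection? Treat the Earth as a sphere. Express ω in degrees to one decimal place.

52.2°

The Lambert cylindrical equal-area projection is the cylindrical equal-area projection with its standard parallel at the equator (φ₀ = 0). Cylindrical equal-area (φ₀ = 0°): h = cos φ / cos 0° along meridians, k = cos 0° / cos φ along parallels; h·k = 1.
At 51.4°: h = 0.6239, k = 1.603; principal scales a = 1.603, b = 0.6239.
sin(ω/2) = (a − b)/(a + b) = 0.9790/2.227 = 0.4397, so ω = 2 arcsin(0.4397) ≈ 52.2°.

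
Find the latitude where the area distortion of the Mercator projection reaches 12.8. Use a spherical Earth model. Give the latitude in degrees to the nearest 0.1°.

73.8°

Mercator areal scale is sec²φ.
sec²φ = 12.8  ⇒  cos²φ = 0.07812  ⇒  cos φ = 0.2795.
φ = arccos(0.2795) ≈ 73.8°.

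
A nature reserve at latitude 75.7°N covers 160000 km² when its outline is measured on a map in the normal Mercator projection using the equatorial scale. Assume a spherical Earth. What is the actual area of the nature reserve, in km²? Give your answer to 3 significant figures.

The Mercator projection is conformal; its linear scale factor is the same in every direction and equals sec φ = 1/cos φ.
Areal scale = k² = sec²φ = 1/cos²(75.7°) = 1/0.2470² = 16.39.
True area = apparent / (areal scale) = 160000 / 16.39 ≈ 9760 km².

9760 km²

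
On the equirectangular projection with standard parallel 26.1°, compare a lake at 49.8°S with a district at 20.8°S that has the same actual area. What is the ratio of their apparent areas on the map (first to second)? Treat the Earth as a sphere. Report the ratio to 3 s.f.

With standard parallel φ₀ = 26.1°, the equirectangular projection gives x = Rλ cos φ₀, y = Rφ, so h = 1 and k = cos 26.1° / cos φ.
Areal scale at 49.8°: h·k = 1.000 × 1.391 = 1.391.
Areal scale at 20.8°: h·k = 1.000 × 0.9606 = 0.9606.
Ratio = 1.391/0.9606 ≈ 1.45.

1.45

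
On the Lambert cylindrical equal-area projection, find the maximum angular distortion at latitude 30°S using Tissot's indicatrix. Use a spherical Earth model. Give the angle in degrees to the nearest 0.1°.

16.4°

The Lambert cylindrical equal-area projection is the cylindrical equal-area projection with its standard parallel at the equator (φ₀ = 0). Cylindrical equal-area (φ₀ = 0°): h = cos φ / cos 0° along meridians, k = cos 0° / cos φ along parallels; h·k = 1.
At 30°: h = 0.8660, k = 1.155; principal scales a = 1.155, b = 0.8660.
sin(ω/2) = (a − b)/(a + b) = 0.2887/2.021 = 0.1429, so ω = 2 arcsin(0.1429) ≈ 16.4°.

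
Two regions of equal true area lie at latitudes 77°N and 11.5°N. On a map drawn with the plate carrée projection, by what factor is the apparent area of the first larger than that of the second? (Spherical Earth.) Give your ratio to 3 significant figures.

4.36

Plate carrée maps x = Rλ, y = Rφ. The meridian scale is h = 1 and the parallel scale is k = 1/cos φ = sec φ.
Areal scale at 77°: h·k = 1.000 × 4.445 = 4.445.
Areal scale at 11.5°: h·k = 1.000 × 1.020 = 1.020.
Ratio = 4.445/1.020 ≈ 4.36.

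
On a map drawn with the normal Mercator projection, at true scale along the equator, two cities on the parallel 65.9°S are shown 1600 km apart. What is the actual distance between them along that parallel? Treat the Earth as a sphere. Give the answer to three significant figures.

653 km

For Mercator, h = k = sec φ (a conformal cylindrical projection has a single point scale, 1/cos φ).
Along the parallel at 65.9°, map distances are exaggerated by k = sec 65.9° = 2.449.
True distance = 1600 / 2.449 = 1600 × cos 65.9° ≈ 653 km.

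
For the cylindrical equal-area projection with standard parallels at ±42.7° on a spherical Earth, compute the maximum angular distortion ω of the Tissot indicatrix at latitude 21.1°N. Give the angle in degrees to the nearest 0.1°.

27.1°

Cylindrical equal-area (φ₀ = 42.7°): h = cos φ / cos 42.7° along meridians, k = cos 42.7° / cos φ along parallels; h·k = 1.
At 21.1°: h = 1.269, k = 0.7877; principal scales a = 1.269, b = 0.7877.
sin(ω/2) = (a − b)/(a + b) = 0.4817/2.057 = 0.2342, so ω = 2 arcsin(0.2342) ≈ 27.1°.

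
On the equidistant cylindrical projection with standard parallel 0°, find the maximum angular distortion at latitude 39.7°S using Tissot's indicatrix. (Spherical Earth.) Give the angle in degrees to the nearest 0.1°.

15.0°

For the equirectangular projection with φ₀ = 0 (plate carrée), h = 1 along meridians and k = sec φ along parallels.
At 39.7°: h = 1.000, k = 1.300; principal scales a = 1.300, b = 1.000.
sin(ω/2) = (a − b)/(a + b) = 0.2997/2.300 = 0.1303, so ω = 2 arcsin(0.1303) ≈ 15.0°.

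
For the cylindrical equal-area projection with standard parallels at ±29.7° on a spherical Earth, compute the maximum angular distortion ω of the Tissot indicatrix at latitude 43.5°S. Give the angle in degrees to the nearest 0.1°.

For cylindrical equal-area with standard parallel φ₀, h = cos φ / cos φ₀ and k = cos φ₀ / cos φ, so h·k = 1.
At 43.5°: h = 0.8351, k = 1.197; principal scales a = 1.197, b = 0.8351.
sin(ω/2) = (a − b)/(a + b) = 0.3624/2.033 = 0.1783, so ω = 2 arcsin(0.1783) ≈ 20.5°.

20.5°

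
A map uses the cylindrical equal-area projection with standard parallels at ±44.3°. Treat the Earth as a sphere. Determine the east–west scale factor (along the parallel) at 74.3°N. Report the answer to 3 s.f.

2.64

For cylindrical equal-area with standard parallel φ₀, h = cos φ / cos φ₀ and k = cos φ₀ / cos φ, so h·k = 1.
k = cos 44.3° / cos 74.3° = 0.7157/0.2706 = 2.645.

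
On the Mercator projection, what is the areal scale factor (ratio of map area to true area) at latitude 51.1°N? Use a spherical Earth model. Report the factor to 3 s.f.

Mercator is conformal, so the point scale is isotropic: h = k = sec φ = 1/cos φ.
Areal scale = k² = sec²φ = 1/cos²(51.1°) = 1/0.6280² = 2.536.

2.54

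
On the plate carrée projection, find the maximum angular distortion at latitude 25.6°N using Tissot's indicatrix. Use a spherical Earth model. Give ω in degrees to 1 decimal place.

5.9°

For the equirectangular projection with φ₀ = 0 (plate carrée), h = 1 along meridians and k = sec φ along parallels.
At 25.6°: h = 1.000, k = 1.109; principal scales a = 1.109, b = 1.000.
sin(ω/2) = (a − b)/(a + b) = 0.1089/2.109 = 0.05162, so ω = 2 arcsin(0.05162) ≈ 5.9°.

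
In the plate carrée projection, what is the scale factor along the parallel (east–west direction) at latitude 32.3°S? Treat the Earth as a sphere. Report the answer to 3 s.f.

1.18

Plate carrée maps x = Rλ, y = Rφ. The meridian scale is h = 1 and the parallel scale is k = 1/cos φ = sec φ.
k = 1/cos 32.3° = 1/0.8453 = 1.183.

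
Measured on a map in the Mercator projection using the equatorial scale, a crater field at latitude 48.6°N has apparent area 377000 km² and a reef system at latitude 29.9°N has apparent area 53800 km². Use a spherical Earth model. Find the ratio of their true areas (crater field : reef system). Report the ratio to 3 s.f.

On Mercator the areal scale is sec²φ, so true area = apparent × cos²φ.
True area of crater field: 377000 × cos²(48.6°) = 377000 × 0.4373 = 164900 km².
True area of reef system: 53800 × cos²(29.9°) = 53800 × 0.7515 = 40430 km².
Ratio = 164900 / 40430 ≈ 4.08.

4.08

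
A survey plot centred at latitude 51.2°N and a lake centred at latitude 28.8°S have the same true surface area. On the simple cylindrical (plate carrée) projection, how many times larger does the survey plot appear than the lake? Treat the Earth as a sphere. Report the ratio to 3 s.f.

1.40

In the plate carrée (x = Rλ, y = Rφ), meridians are true-scale (h = 1) and parallels are stretched by k = sec φ.
Areal scale at 51.2°: h·k = 1.000 × 1.596 = 1.596.
Areal scale at 28.8°: h·k = 1.000 × 1.141 = 1.141.
Ratio = 1.596/1.141 ≈ 1.40.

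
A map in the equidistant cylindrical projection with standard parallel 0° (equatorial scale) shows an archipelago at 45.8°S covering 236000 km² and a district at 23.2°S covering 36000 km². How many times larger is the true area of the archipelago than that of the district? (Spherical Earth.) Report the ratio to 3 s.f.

Plate carrée has h = 1 and k = sec φ, giving areal scale sec φ; true area = (apparent area) · cos φ.
True area of archipelago: 236000 × cos(45.8°) = 236000 × 0.6972 = 164500 km².
True area of district: 36000 × cos(23.2°) = 36000 × 0.9191 = 33090 km².
Ratio = 164500 / 33090 ≈ 4.97.

4.97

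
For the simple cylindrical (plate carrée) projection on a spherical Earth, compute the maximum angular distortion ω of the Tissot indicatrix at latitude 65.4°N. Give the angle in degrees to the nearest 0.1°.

In the plate carrée (x = Rλ, y = Rφ), meridians are true-scale (h = 1) and parallels are stretched by k = sec φ.
At 65.4°: h = 1.000, k = 2.402; principal scales a = 2.402, b = 1.000.
sin(ω/2) = (a − b)/(a + b) = 1.402/3.402 = 0.4121, so ω = 2 arcsin(0.4121) ≈ 48.7°.

48.7°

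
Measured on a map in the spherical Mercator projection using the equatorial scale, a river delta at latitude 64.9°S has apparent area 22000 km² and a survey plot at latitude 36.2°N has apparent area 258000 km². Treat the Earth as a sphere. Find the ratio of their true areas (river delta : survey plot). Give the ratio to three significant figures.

0.0236

On Mercator the areal scale is sec²φ, so true area = apparent × cos²φ.
True area of river delta: 22000 × cos²(64.9°) = 22000 × 0.1799 = 3959 km².
True area of survey plot: 258000 × cos²(36.2°) = 258000 × 0.6512 = 168000 km².
Ratio = 3959 / 168000 ≈ 0.0236.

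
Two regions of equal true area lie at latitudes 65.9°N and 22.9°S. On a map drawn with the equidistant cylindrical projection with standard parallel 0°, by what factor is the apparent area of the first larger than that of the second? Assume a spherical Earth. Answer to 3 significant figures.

In the plate carrée (x = Rλ, y = Rφ), meridians are true-scale (h = 1) and parallels are stretched by k = sec φ.
Areal scale at 65.9°: h·k = 1.000 × 2.449 = 2.449.
Areal scale at 22.9°: h·k = 1.000 × 1.086 = 1.086.
Ratio = 2.449/1.086 ≈ 2.26.

2.26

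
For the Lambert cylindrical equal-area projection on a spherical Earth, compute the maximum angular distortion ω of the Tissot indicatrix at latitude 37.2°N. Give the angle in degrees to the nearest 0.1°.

25.8°

The Lambert cylindrical equal-area projection is the cylindrical equal-area projection with its standard parallel at the equator (φ₀ = 0). A cylindrical equal-area projection with standard parallel φ₀ has meridian scale h = cos φ / cos φ₀ and parallel scale k = cos φ₀ / cos φ (so areas are preserved, h·k = 1).
At 37.2°: h = 0.7965, k = 1.255; principal scales a = 1.255, b = 0.7965.
sin(ω/2) = (a − b)/(a + b) = 0.4589/2.052 = 0.2236, so ω = 2 arcsin(0.2236) ≈ 25.8°.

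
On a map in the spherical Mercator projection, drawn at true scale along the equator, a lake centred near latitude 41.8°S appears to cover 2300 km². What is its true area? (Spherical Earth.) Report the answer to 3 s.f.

1280 km²

The Mercator projection is conformal; its linear scale factor is the same in every direction and equals sec φ = 1/cos φ.
Areal scale = k² = sec²φ = 1/cos²(41.8°) = 1/0.7455² = 1.799.
True area = apparent / (areal scale) = 2300 / 1.799 ≈ 1280 km².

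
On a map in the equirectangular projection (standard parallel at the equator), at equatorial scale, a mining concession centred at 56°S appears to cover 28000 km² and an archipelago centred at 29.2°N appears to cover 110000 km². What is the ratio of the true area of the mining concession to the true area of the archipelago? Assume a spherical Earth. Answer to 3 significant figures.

0.163

On the plate carrée, areal scale = h·k = 1 × sec φ, so true area = apparent × cos φ.
True area of mining concession: 28000 × cos(56°) = 28000 × 0.5592 = 15660 km².
True area of archipelago: 110000 × cos(29.2°) = 110000 × 0.8729 = 96020 km².
Ratio = 15660 / 96020 ≈ 0.163.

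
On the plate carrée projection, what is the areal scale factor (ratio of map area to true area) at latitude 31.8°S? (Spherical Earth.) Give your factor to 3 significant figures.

Plate carrée maps x = Rλ, y = Rφ. The meridian scale is h = 1 and the parallel scale is k = 1/cos φ = sec φ.
Areal scale = h·k = 1 × sec φ; at 31.8°, h = 1.000, k = 1.177, so h·k = 1.177.

1.18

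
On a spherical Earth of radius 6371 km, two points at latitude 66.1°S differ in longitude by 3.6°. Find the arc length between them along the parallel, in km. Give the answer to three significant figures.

Arc length along a parallel = R cos φ · Δλ (with Δλ in radians).
= 6371 × cos 66.1° × (3.6° × π/180) = 6371 × 0.4051 × 0.06283 ≈ 162 km.

162 km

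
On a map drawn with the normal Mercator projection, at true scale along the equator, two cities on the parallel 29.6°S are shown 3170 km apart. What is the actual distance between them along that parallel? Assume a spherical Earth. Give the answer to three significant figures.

The Mercator projection is conformal; its linear scale factor is the same in every direction and equals sec φ = 1/cos φ.
Along the parallel at 29.6°, map distances are exaggerated by k = sec 29.6° = 1.150.
True distance = 3170 / 1.150 = 3170 × cos 29.6° ≈ 2760 km.

2760 km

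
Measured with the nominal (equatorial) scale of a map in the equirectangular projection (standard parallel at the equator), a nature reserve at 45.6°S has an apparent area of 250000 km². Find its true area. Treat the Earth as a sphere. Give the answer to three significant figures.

175000 km²

In the plate carrée (x = Rλ, y = Rφ), meridians are true-scale (h = 1) and parallels are stretched by k = sec φ.
Areal scale = h·k = 1 × sec φ; at 45.6°, h = 1.000, k = 1.429, so h·k = 1.429.
True area = apparent / (areal scale) = 250000 / 1.429 ≈ 175000 km².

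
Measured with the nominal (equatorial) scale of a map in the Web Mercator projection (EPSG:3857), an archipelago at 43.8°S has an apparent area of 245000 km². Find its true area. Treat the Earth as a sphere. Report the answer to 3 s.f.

128000 km²

The Mercator projection is conformal; its linear scale factor is the same in every direction and equals sec φ = 1/cos φ.
Areal scale = k² = sec²φ = 1/cos²(43.8°) = 1/0.7218² = 1.920.
True area = apparent / (areal scale) = 245000 / 1.920 ≈ 128000 km².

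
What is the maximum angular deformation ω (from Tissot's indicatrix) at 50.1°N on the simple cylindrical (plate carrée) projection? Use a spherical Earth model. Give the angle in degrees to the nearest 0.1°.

25.2°

In the plate carrée (x = Rλ, y = Rφ), meridians are true-scale (h = 1) and parallels are stretched by k = sec φ.
At 50.1°: h = 1.000, k = 1.559; principal scales a = 1.559, b = 1.000.
sin(ω/2) = (a − b)/(a + b) = 0.5590/2.559 = 0.2184, so ω = 2 arcsin(0.2184) ≈ 25.2°.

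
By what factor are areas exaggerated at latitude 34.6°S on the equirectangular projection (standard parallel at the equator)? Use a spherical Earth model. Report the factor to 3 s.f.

1.21

For the equirectangular projection with φ₀ = 0 (plate carrée), h = 1 along meridians and k = sec φ along parallels.
Areal scale = h·k = 1 × sec φ; at 34.6°, h = 1.000, k = 1.215, so h·k = 1.215.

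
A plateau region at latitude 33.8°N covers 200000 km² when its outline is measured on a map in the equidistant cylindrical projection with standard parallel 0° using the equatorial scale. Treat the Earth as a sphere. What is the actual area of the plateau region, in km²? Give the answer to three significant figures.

166000 km²

In the plate carrée (x = Rλ, y = Rφ), meridians are true-scale (h = 1) and parallels are stretched by k = sec φ.
Areal scale = h·k = 1 × sec φ; at 33.8°, h = 1.000, k = 1.203, so h·k = 1.203.
True area = apparent / (areal scale) = 200000 / 1.203 ≈ 166000 km².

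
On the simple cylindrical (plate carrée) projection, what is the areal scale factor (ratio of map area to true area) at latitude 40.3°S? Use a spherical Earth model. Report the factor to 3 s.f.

1.31

In the plate carrée (x = Rλ, y = Rφ), meridians are true-scale (h = 1) and parallels are stretched by k = sec φ.
Areal scale = h·k = 1 × sec φ; at 40.3°, h = 1.000, k = 1.311, so h·k = 1.311.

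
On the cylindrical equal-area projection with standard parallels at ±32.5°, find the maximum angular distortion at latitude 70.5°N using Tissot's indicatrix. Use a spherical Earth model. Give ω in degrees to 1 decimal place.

93.6°

For cylindrical equal-area with standard parallel φ₀, h = cos φ / cos φ₀ and k = cos φ₀ / cos φ, so h·k = 1.
At 70.5°: h = 0.3958, k = 2.527; principal scales a = 2.527, b = 0.3958.
sin(ω/2) = (a − b)/(a + b) = 2.131/2.922 = 0.7291, so ω = 2 arcsin(0.7291) ≈ 93.6°.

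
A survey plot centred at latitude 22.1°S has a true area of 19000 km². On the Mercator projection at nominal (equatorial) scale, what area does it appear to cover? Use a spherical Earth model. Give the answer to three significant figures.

The Mercator projection is conformal; its linear scale factor is the same in every direction and equals sec φ = 1/cos φ.
Areal scale = k² = sec²φ = 1/cos²(22.1°) = 1/0.9265² = 1.165.
Apparent area = 19000 × 1.165 ≈ 22100 km².

22100 km²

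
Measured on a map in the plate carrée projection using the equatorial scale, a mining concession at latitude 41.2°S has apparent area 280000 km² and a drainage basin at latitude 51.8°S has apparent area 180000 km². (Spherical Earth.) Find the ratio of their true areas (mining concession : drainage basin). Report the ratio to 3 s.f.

Plate carrée has h = 1 and k = sec φ, giving areal scale sec φ; true area = (apparent area) · cos φ.
True area of mining concession: 280000 × cos(41.2°) = 280000 × 0.7524 = 210700 km².
True area of drainage basin: 180000 × cos(51.8°) = 180000 × 0.6184 = 111300 km².
Ratio = 210700 / 111300 ≈ 1.89.

1.89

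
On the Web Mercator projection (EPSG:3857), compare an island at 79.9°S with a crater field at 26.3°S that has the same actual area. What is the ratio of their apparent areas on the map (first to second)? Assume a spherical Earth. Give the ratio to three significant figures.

Mercator is conformal with k = sec φ, so areal scale = k² = sec²φ.
At 79.9°: sec²(79.9°) = 1/0.1754² = 32.52.
At 26.3°: sec²(26.3°) = 1/0.8965² = 1.244.
Ratio = 32.52/1.244 = cos²(26.3°)/cos²(79.9°) ≈ 26.1.

26.1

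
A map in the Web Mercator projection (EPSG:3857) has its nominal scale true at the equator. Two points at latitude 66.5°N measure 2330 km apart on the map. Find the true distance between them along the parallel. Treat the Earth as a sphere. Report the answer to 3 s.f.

929 km

The Mercator projection is conformal; its linear scale factor is the same in every direction and equals sec φ = 1/cos φ.
Along the parallel at 66.5°, map distances are exaggerated by k = sec 66.5° = 2.508.
True distance = 2330 / 2.508 = 2330 × cos 66.5° ≈ 929 km.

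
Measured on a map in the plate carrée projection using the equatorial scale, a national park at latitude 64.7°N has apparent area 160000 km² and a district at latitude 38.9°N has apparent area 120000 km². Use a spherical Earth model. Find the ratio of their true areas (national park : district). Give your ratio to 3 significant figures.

On the plate carrée, areal scale = h·k = 1 × sec φ, so true area = apparent × cos φ.
True area of national park: 160000 × cos(64.7°) = 160000 × 0.4274 = 68380 km².
True area of district: 120000 × cos(38.9°) = 120000 × 0.7782 = 93390 km².
Ratio = 68380 / 93390 ≈ 0.732.

0.732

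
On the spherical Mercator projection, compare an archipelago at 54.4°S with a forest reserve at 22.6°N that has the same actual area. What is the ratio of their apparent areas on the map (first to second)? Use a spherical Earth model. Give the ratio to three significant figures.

2.52

On Mercator, area is exaggerated by sec²φ = 1/cos²φ.
At 54.4°: sec²(54.4°) = 1/0.5821² = 2.951.
At 22.6°: sec²(22.6°) = 1/0.9232² = 1.173.
Ratio = 2.951/1.173 = cos²(22.6°)/cos²(54.4°) ≈ 2.52.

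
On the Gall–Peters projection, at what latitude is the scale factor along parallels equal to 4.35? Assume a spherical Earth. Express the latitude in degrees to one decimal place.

The Gall–Peters projection is cylindrical equal-area with φ₀ = 45°. Cylindrical equal-area (φ₀ = 45°): h = cos φ / cos 45° along meridians, k = cos 45° / cos φ along parallels; h·k = 1.
k = cos φ₀ / cos φ = 4.35  ⇒  cos φ = cos 45° / 4.35 = 0.1626.
φ = arccos(0.1626) ≈ 80.6°.

80.6°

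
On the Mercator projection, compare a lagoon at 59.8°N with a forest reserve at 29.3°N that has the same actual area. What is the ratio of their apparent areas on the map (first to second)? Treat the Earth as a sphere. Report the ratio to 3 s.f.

3.01

Mercator is conformal with k = sec φ, so areal scale = k² = sec²φ.
At 59.8°: sec²(59.8°) = 1/0.5030² = 3.952.
At 29.3°: sec²(29.3°) = 1/0.8721² = 1.315.
Ratio = 3.952/1.315 = cos²(29.3°)/cos²(59.8°) ≈ 3.01.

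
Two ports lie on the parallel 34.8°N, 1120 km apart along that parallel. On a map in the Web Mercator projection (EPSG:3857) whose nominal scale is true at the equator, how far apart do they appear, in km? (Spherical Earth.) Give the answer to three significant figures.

1360 km

The Mercator projection is conformal; its linear scale factor is the same in every direction and equals sec φ = 1/cos φ.
Along the parallel, k = sec 34.8° = 1/0.8211 = 1.218.
Map distance = 1120 × 1.218 ≈ 1360 km.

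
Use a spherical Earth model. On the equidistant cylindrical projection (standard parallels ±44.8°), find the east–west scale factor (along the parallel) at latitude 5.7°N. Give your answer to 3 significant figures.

With standard parallel φ₀ = 44.8°, the equirectangular projection gives x = Rλ cos φ₀, y = Rφ, so h = 1 and k = cos 44.8° / cos φ.
k = cos 44.8° / cos 5.7° = 0.7096/0.9951 = 0.7131.

0.713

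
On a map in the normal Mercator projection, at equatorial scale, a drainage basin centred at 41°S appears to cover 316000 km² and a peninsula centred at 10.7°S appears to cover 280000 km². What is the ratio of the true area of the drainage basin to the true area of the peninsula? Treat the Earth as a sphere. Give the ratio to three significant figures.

Since Mercator area scale is 1/cos²φ, the true area equals the apparent area multiplied by cos²φ.
True area of drainage basin: 316000 × cos²(41°) = 316000 × 0.5696 = 180000 km².
True area of peninsula: 280000 × cos²(10.7°) = 280000 × 0.9655 = 270300 km².
Ratio = 180000 / 270300 ≈ 0.666.

0.666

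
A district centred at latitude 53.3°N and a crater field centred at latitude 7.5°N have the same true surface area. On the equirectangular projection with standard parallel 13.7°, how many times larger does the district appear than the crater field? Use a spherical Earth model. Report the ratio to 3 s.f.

The equidistant cylindrical projection with φ₀ = 13.7° has h = 1 (meridians true) and k = cos φ₀ / cos φ along parallels.
Areal scale at 53.3°: h·k = 1.000 × 1.626 = 1.626.
Areal scale at 7.5°: h·k = 1.000 × 0.9799 = 0.9799.
Ratio = 1.626/0.9799 ≈ 1.66.

1.66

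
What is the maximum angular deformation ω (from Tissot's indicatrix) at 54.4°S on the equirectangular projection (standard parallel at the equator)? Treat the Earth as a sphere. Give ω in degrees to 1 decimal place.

30.6°

In the plate carrée (x = Rλ, y = Rφ), meridians are true-scale (h = 1) and parallels are stretched by k = sec φ.
At 54.4°: h = 1.000, k = 1.718; principal scales a = 1.718, b = 1.000.
sin(ω/2) = (a − b)/(a + b) = 0.7179/2.718 = 0.2641, so ω = 2 arcsin(0.2641) ≈ 30.6°.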